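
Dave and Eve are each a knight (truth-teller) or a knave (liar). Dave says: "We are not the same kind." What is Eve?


Dave says: "We are not the same kind."
Case 1: Dave is a Knight (truth-teller)
  Statement is true → they ARE different → Eve is a Knave
Case 2: Dave is a Knave (liar)
  Statement is false → they are NOT different → Eve is a Knave
In both cases, Eve is a Knave.

Knave


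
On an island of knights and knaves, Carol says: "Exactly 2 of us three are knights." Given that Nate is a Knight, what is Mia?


Carol claims exactly 2 knights among Carol, Nate, Mia.
Given: Nate is a Knight.

Case 1: Carol is a Knight (tells truth)
  Then exactly 2 of the three are knights.
  Counting Carol, Nate: 2 knight(s) so far. Need 0 more → Mia = Knave.
Case 2: Carol is a Knave (lies)
  Then the count is NOT 2.
  If Mia = Knight, count = 2 = 2 → claim would be true, contradicts lie.
  If Mia = Knave, count = 1 ≠ 2 → lie confirmed ✓

Mia is a Knave.

Knave


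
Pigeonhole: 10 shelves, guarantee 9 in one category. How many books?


Pigeonhole: to guarantee k in one of n categories, need (k-1)×n + 1.
k = 9, n = 10
Minimum = (9-1) × 10 + 1 = 8 × 10 + 1

81


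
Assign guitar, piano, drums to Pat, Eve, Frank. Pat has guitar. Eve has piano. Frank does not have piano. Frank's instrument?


From clues:
  Eve → piano
  Pat → guitar
By elimination, Frank gets the remaining.

drums


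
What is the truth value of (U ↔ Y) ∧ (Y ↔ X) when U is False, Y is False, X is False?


U = False, Y = False, X = False
Step 1: U ↔ Y is true when U and Y have the same value. Result: True
Step 2: Y ↔ X is true when Y and X have the same value. Result: True
Step 3: True ∧ True = True

True


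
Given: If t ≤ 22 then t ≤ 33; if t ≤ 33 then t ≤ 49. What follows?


Hypothetical syllogism: P → Q, Q → R ⊢ P → R
Premise 1: t ≤ 22 → t ≤ 33
Premise 2: t ≤ 33 → t ≤ 49
Chain the implications: the middle term (t ≤ 33) links the two.
Conclusion: If t ≤ 22, then t ≤ 49.

If t ≤ 22, then t ≤ 49.


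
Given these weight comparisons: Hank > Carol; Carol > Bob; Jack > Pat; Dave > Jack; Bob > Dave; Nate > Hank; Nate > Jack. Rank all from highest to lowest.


Constraints: Hank > Carol; Carol > Bob; Jack > Pat; Dave > Jack; Bob > Dave; Nate > Hank; Nate > Jack
Method: at each step, the next-highest is the one remaining person who never appears on the smaller side of a constraint between remaining people.
  Step 1: remaining {Dave, Pat, Jack, Bob, Nate, Carol, Hank}; on the smaller side: {Dave, Pat, Jack, Bob, Carol, Hank} → Nate is next (Nate > Hank; Nate > Jack).
  Step 2: remaining {Dave, Pat, Jack, Bob, Carol, Hank}; on the smaller side: {Dave, Pat, Jack, Bob, Carol} → Hank is next (Hank > Carol).
  Step 3: remaining {Dave, Pat, Jack, Bob, Carol}; on the smaller side: {Dave, Pat, Jack, Bob} → Carol is next (Carol > Bob).
  Step 4: remaining {Dave, Pat, Jack, Bob}; on the smaller side: {Dave, Pat, Jack} → Bob is next (Bob > Dave).
  Step 5: remaining {Dave, Pat, Jack}; on the smaller side: {Pat, Jack} → Dave is next (Dave > Jack).
  Step 6: remaining {Pat, Jack}; on the smaller side: {Pat} → Jack is next (Jack > Pat).
  Step 7: only Pat remains → lowest.
Final ranking (highest to lowest):

Nate > Hank > Carol > Bob > Dave > Jack > Pat


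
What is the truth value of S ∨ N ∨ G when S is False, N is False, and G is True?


S = False, N = False, G = True
Step 1: S ∨ N = False OR False = False
Step 2: False ∨ G = False OR True = True
OR is true when at least one operand is true.

True


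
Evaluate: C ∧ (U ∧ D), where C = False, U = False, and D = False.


C = False, U = False, D = False
Step 1: U ∧ D = False AND False = False
Step 2: C ∧ False = False AND False = False
AND is true only when ALL operands are true.

False


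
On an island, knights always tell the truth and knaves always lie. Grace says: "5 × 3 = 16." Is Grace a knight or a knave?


Statement: "5 × 3 = 16."
Actual: 5 × 3 = 15
Claimed: 16
Statement is FALSE → Grace lies → Knave

Knave


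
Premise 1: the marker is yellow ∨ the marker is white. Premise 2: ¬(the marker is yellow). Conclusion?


Disjunctive syllogism: P ∨ Q, ¬P ⊢ Q
Disjunction: the marker is yellow ∨ the marker is white
We know it is not the case that the marker is yellow.
By disjunctive syllogism, the other disjunct must be true.

The marker is white


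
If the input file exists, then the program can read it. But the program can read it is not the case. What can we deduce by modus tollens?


Modus tollens: P → Q, ¬Q ⊢ ¬P
P: the input file exists
Q: the program can read it
We have P → Q and Q is false.
By modus tollens, P must be false.

It is not the case that the input file exists


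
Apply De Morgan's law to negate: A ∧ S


De Morgan's law: ¬(P ∧ Q) ≡ ¬P ∨ ¬Q
¬(A ∧ S) = ¬A ∨ ¬S

¬A ∨ ¬S


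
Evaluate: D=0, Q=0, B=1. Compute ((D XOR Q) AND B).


D XOR Q = 0^0 = 0
0 AND 1 = 0

0


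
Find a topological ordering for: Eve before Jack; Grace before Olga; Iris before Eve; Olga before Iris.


Constraints: Eve before Jack; Grace before Olga; Iris before Eve; Olga before Iris
Method: repeatedly schedule the remaining task that has no remaining task required before it.
  Step 1: remaining {Grace, Olga, Jack, Eve, Iris}; every task except Grace still has a predecessor pending → schedule Grace.
  Step 2: remaining {Olga, Jack, Eve, Iris}; every task except Olga still has a predecessor pending → schedule Olga.
  Step 3: remaining {Jack, Eve, Iris}; every task except Iris still has a predecessor pending → schedule Iris.
  Step 4: remaining {Jack, Eve}; every task except Eve still has a predecessor pending → schedule Eve.
  Step 5: only Jack remains → schedule Jack.
Resulting order:

Grace → Olga → Iris → Eve → Jack


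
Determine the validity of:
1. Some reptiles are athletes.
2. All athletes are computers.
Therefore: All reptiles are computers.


Premise 1: Some reptiles are athletes.
Premise 2: All athletes are computers.
Conclusion: All reptiles are computers.
Fallacy: illicit minor. The minor term (reptiles) is distributed in the conclusion ('All reptiles ...') but undistributed in its premise ('Some reptiles are athletes' doesn't cover all reptiles).
Only 'Some reptiles are computers' follows, not 'All'.

Invalid


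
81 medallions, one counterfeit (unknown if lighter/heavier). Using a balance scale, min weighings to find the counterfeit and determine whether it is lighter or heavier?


Let n = 81. 162 possibilities (n medallions × lighter/heavier); each weighing has 3 outcomes.
Bound for k weighings: say the first weighing puts j medallions on each pan. If it tips, the 2j weighed medallions remain suspects (each with a known direction) and k-1 weighings give 3^(k-1) outcomes; 3^(k-1) is odd, so 2j ≤ 3^(k-1) - 1. If it balances, the n - 2j unweighed medallions remain with direction unknown: 2(n - 2j) ≤ 3^(k-1) - 1 by the same parity argument. Adding, n ≤ (3^(k-1) - 1) + (3^(k-1) - 1)/2 = (3^k - 3)/2, and the classical three-group strategy achieves this (3 medallions in 2 weighings, 12 in 3, 39 in 4, 120 in 5).
So we need the smallest k with (3^k - 3)/2 ≥ 81.
k = 4: (3^4 - 3)/2 = 39 < 81 ✗
k = 5: (3^5 - 3)/2 = 120 ≥ 81 ✓

5


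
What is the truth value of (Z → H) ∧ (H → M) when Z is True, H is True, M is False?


Z = True, H = True, M = False
Step 1: Z → H is false only when Z=True and H=False. Result: True
Step 2: H → M is false only when H=True and M=False. Result: False
Step 3: True ∧ False = False

False


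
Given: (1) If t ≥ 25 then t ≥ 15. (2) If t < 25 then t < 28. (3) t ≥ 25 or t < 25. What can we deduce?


Constructive dilemma: (P → Q) ∧ (R → S), P ∨ R ⊢ Q ∨ S
Premise 1: t ≥ 25 → t ≥ 15
Premise 2: t < 25 → t < 28
Premise 3: t ≥ 25 ∨ t < 25
Case 1: Assuming t ≥ 25, then by Premise 1, t ≥ 15.
Case 2: Assuming t < 25, then by Premise 2, t < 28.
Since one of t ≥ 25 or t < 25 must hold, we get t ≥ 15 or t < 28.

t ≥ 15 or t < 28.


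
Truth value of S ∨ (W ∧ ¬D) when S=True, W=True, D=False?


S = True, W = True, D = False
Expression: S ∨ (W ∧ ¬D)
Step 1: ¬D = NOT False = True
Step 2: W ∧ ¬D = True AND True = True
Step 3: S ∨ (True) = True OR True = True

True


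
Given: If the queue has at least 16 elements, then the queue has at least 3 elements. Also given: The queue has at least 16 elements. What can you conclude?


Modus ponens: P → Q, P ⊢ Q
P: the queue has at least 16 elements
Q: the queue has at least 3 elements
We have P → Q and P is true.
By modus ponens, Q must be true.

The queue has at least 3 elements


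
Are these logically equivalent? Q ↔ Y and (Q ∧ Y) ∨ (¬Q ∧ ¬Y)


Expression 1: Q ↔ Y
Expression 2: (Q ∧ Y) ∨ (¬Q ∧ ¬Y)
Truth table (Q Y | Expr1 Expr2):
  T T |   T     T
  T F |   F     F
  F T |   F     F
  F F |   T     T
All 4 rows agree, so the expressions are logically equivalent.

Yes


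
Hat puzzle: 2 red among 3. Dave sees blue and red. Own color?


Total red = 2, seen red = 1
Own red = 2 - 1 = 1
Dave's hat is red.

red


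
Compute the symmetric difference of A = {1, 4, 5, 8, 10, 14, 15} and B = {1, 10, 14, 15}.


A = {1, 4, 5, 8, 10, 14, 15}
B = {1, 10, 14, 15}
Operation: symmetric difference
In A only: [4, 5, 8], in B only: []

{4, 5, 8}


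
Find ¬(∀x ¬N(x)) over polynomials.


Original: ∀x ¬N(x)
Rule: ¬∀→∃, ¬∃→∀, negate predicate.
Negation: ∃x N(x)

∃x N(x)


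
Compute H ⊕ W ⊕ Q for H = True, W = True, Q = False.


H = True, W = True, Q = False
Step 1: H ⊕ W = True XOR True = False
Step 2: False ⊕ Q = False XOR False = False
XOR is true when an odd number of operands are true.

False


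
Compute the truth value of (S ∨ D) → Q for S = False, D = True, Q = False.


S = False, D = True, Q = False
Step 1: S ∨ D = False OR True = True
Step 2: (True) → Q: false only when antecedent=True and Q=False.
Result: False

False


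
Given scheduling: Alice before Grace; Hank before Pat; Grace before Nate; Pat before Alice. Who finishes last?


Constraints: Alice before Grace; Hank before Pat; Grace before Nate; Pat before Alice
The last task can have nothing scheduled after it, so it must never appear on the left of a 'before'.
Tasks appearing before some other task: Alice, Hank, Grace, Pat.
The only task not in that list is Nate → it is last.

Nate


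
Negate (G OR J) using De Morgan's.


De Morgan's law: ¬(P ∨ Q) ≡ ¬P ∧ ¬Q
¬(G ∨ J) = ¬G ∧ ¬J

¬G ∧ ¬J


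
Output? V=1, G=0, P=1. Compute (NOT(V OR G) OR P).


V OR G = 1
NOT(1) = 0
0 OR 1 = 1

1


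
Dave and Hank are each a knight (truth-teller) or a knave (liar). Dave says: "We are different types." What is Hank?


Dave says: "We are different types."
Case 1: Dave is a Knight (truth-teller)
  Statement is true → they ARE different → Hank is a Knave
Case 2: Dave is a Knave (liar)
  Statement is false → they are NOT different → Hank is a Knave
In both cases, Hank is a Knave.

Knave


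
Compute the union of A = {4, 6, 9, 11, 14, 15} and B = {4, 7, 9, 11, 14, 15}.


A = {4, 6, 9, 11, 14, 15}
B = {4, 7, 9, 11, 14, 15}
Operation: union
All elements combined: 4, 6, 7, 9, 11, 14, 15

{4, 6, 7, 9, 11, 14, 15}


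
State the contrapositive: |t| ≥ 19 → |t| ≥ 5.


Original: If |t| ≥ 19, then |t| ≥ 5
Contrapositive: If ¬Q, then ¬P
Negate Q: not (|t| ≥ 5)
Negate P: not (|t| ≥ 19)

If not (|t| ≥ 5), then not (|t| ≥ 19).


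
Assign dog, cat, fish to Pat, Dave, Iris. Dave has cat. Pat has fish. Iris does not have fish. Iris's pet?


From clues:
  Dave → cat
  Pat → fish
By elimination, Iris gets the remaining.

dog


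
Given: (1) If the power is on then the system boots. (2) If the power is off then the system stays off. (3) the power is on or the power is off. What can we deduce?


Constructive dilemma: (P → Q) ∧ (R → S), P ∨ R ⊢ Q ∨ S
Premise 1: the power is on → the system boots
Premise 2: the power is off → the system stays off
Premise 3: the power is on ∨ the power is off
Case 1: Assuming the power is on, then by Premise 1, the system boots.
Case 2: Assuming the power is off, then by Premise 2, the system stays off.
Since one of the power is on or the power is off must hold, we get the system boots or the system stays off.

The system boots or the system stays off.


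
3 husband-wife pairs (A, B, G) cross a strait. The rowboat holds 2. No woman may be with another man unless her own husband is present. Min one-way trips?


Label couples A, B, G (H = husband, W = wife).
Counting alone: 6 people, the rowboat carries 2 and someone must bring it back, so each round trip nets at most +1 on the far side until the last crossing → at least 9 trips. The jealousy constraint makes 9 impossible; the shortest valid schedule has 11:
1. WA+WB →  (far: WA,WB; near: HA,HB,HG,WG)
2. WA ←       (far: WB; near: HA,HB,HG,WA,WG)
3. WA+WG →  (far: WA,WB,WG; near: HA,HB,HG)
4. WA ←       (far: WB,WG; near: HA,HB,HG,WA)
5. HB+HG →  (far: HB,WB,HG,WG; near: HA,WA)
6. HB+WB ←  (far: HG,WG; near: HA,WA,HB,WB)
7. HA+HB →  (far: HA,HB,HG,WG; near: WA,WB)
8. WG ←       (far: HA,HB,HG; near: WA,WB,WG)
9. WA+WB →  (far: HA,WA,HB,WB,HG; near: WG)
10. HG ←      (far: HA,WA,HB,WB; near: HG,WG)
11. HG+WG → (far: all six; near: empty)
In every state each wife is either with her husband or with no other man.
Minimum trips = 11

11


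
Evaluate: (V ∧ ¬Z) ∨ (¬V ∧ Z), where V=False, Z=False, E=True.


V = False, Z = False, E = True
Expression: (V ∧ ¬Z) ∨ (¬V ∧ Z)
Step 1: ¬Z = NOT False = True
Step 2: V ∧ ¬Z = False AND True = False
Step 3: ¬V = NOT False = True
Step 4: ¬V ∧ Z = True AND False = False
Step 5: (False) ∨ (False) = False OR False = False

False


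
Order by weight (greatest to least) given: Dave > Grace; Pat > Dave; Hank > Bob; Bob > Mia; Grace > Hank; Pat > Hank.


Constraints: Dave > Grace; Pat > Dave; Hank > Bob; Bob > Mia; Grace > Hank; Pat > Hank
Method: at each step, the next-highest is the one remaining person who never appears on the smaller side of a constraint between remaining people.
  Step 1: remaining {Bob, Dave, Hank, Mia, Grace, Pat}; on the smaller side: {Bob, Dave, Hank, Mia, Grace} → Pat is next (Pat > Dave; Pat > Hank).
  Step 2: remaining {Bob, Dave, Hank, Mia, Grace}; on the smaller side: {Bob, Hank, Mia, Grace} → Dave is next (Dave > Grace).
  Step 3: remaining {Bob, Hank, Mia, Grace}; on the smaller side: {Bob, Hank, Mia} → Grace is next (Grace > Hank).
  Step 4: remaining {Bob, Hank, Mia}; on the smaller side: {Bob, Mia} → Hank is next (Hank > Bob).
  Step 5: remaining {Bob, Mia}; on the smaller side: {Mia} → Bob is next (Bob > Mia).
  Step 6: only Mia remains → lowest.
Final ranking (highest to lowest):

Pat > Dave > Grace > Hank > Bob > Mia


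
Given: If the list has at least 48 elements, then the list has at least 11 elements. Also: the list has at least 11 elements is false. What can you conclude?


Modus tollens: P → Q, ¬Q ⊢ ¬P
P: the list has at least 48 elements
Q: the list has at least 11 elements
We have P → Q and Q is false.
By modus tollens, P must be false.

It is not the case that the list has at least 48 elements


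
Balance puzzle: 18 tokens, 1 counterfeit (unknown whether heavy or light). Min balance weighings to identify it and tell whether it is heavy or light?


Let n = 18. 36 possibilities (n tokens × lighter/heavier); each weighing has 3 outcomes.
Bound for k weighings: say the first weighing puts j tokens on each pan. If it tips, the 2j weighed tokens remain suspects (each with a known direction) and k-1 weighings give 3^(k-1) outcomes; 3^(k-1) is odd, so 2j ≤ 3^(k-1) - 1. If it balances, the n - 2j unweighed tokens remain with direction unknown: 2(n - 2j) ≤ 3^(k-1) - 1 by the same parity argument. Adding, n ≤ (3^(k-1) - 1) + (3^(k-1) - 1)/2 = (3^k - 3)/2, and the classical three-group strategy achieves this (3 tokens in 2 weighings, 12 in 3, 39 in 4, 120 in 5).
So we need the smallest k with (3^k - 3)/2 ≥ 18.
k = 3: (3^3 - 3)/2 = 12 < 18 ✗
k = 4: (3^4 - 3)/2 = 39 ≥ 18 ✓

4


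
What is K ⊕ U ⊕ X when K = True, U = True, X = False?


K = True, U = True, X = False
Step 1: K ⊕ U = True XOR True = False
Step 2: False ⊕ X = False XOR False = False
XOR is true when an odd number of operands are true.

False


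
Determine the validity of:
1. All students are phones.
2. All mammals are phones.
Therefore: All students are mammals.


Premise 1: All students are phones.
Premise 2: All mammals are phones.
Conclusion: All students are mammals.
Fallacy: undistributed middle. phones is predicate in both.
Counterexample: students and mammals could be disjoint subsets of phones.

Invalid


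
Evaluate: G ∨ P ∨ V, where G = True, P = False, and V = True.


G = True, P = False, V = True
Step 1: G ∨ P = True OR False = True
Step 2: True ∨ V = True OR True = True
OR is true when at least one operand is true.

True


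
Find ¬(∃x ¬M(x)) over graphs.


Original: ∃x ¬M(x)
Rule: ¬∀→∃, ¬∃→∀, negate predicate.
Negation: ∀x M(x)

∀x M(x)


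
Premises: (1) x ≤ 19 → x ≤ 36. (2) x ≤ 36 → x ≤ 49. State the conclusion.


Hypothetical syllogism: P → Q, Q → R ⊢ P → R
Premise 1: x ≤ 19 → x ≤ 36
Premise 2: x ≤ 36 → x ≤ 49
Chain the implications: the middle term (x ≤ 36) links the two.
Conclusion: If x ≤ 19, then x ≤ 49.

If x ≤ 19, then x ≤ 49.


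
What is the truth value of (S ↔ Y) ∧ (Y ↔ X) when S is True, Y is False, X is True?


S = True, Y = False, X = True
Step 1: S ↔ Y is true when S and Y have the same value. Result: False
Step 2: Y ↔ X is true when Y and X have the same value. Result: False
Step 3: False ∧ False = False

False


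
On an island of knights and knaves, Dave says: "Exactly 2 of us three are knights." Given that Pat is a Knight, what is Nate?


Dave claims exactly 2 knights among Dave, Pat, Nate.
Given: Pat is a Knight.

Case 1: Dave is a Knight (tells truth)
  Then exactly 2 of the three are knights.
  Counting Dave, Pat: 2 knight(s) so far. Need 0 more → Nate = Knave.
Case 2: Dave is a Knave (lies)
  Then the count is NOT 2.
  If Nate = Knight, count = 2 = 2 → claim would be true, contradicts lie.
  If Nate = Knave, count = 1 ≠ 2 → lie confirmed ✓

Nate is a Knave.

Knave


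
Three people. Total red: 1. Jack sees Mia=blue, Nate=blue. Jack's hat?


Total red = 1, seen red = 0
Own red = 1 - 0 = 1
Jack's hat is red.

red


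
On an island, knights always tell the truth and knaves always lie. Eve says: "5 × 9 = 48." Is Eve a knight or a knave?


Statement: "5 × 9 = 48."
Actual: 5 × 9 = 45
Claimed: 48
Statement is FALSE → Eve lies → Knave

Knave


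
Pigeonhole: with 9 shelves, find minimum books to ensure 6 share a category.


Pigeonhole: to guarantee k in one of n categories, need (k-1)×n + 1.
k = 6, n = 9
Minimum = (6-1) × 9 + 1 = 5 × 9 + 1

46


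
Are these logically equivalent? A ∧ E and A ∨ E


Expression 1: A ∧ E
Expression 2: A ∨ E
Truth table (A E | Expr1 Expr2):
  T T |   T     T
  T F |   F     T   ← differ
  F T |   F     T   ← differ
  F F |   F     F
Counterexample: A=T, E=F gives Expr1 = F but Expr2 = T, so the expressions are NOT logically equivalent.

No


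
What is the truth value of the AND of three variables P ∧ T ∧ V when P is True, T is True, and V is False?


P = True, T = True, V = False
Step 1: P ∧ T = True AND True = True
Step 2: (True) ∧ V = (True) AND False = False
AND is true only when ALL operands are true.

False


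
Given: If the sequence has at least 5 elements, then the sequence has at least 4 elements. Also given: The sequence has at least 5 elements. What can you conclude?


Modus ponens: P → Q, P ⊢ Q
P: the sequence has at least 5 elements
Q: the sequence has at least 4 elements
We have P → Q and P is true.
By modus ponens, Q must be true.

The sequence has at least 4 elements


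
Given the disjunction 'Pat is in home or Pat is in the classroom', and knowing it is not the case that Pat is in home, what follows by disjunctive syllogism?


Disjunctive syllogism: P ∨ Q, ¬P ⊢ Q
Disjunction: Pat is in home ∨ Pat is in the classroom
We know it is not the case that Pat is in home.
By disjunctive syllogism, the other disjunct must be true.

Pat is in the classroom


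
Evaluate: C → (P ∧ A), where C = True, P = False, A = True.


C = True, P = False, A = True
Step 1: P ∧ A = False AND True = False
Step 2: C → (False): false only when C=True and consequent=False.
Result: False

False


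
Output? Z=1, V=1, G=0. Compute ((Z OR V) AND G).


Z OR V = 1|1 = 1
1 AND 0 = 0

0


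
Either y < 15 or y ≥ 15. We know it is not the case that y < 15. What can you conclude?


Disjunctive syllogism: P ∨ Q, ¬P ⊢ Q
Disjunction: y < 15 ∨ y ≥ 15
We know it is not the case that y < 15.
By disjunctive syllogism, the other disjunct must be true.

y ≥ 15


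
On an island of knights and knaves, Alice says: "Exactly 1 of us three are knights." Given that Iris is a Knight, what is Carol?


Alice claims exactly 1 knights among Alice, Iris, Carol.
Given: Iris is a Knight.

Case 1: Alice is a Knight (tells truth)
  Then exactly 1 of the three are knights.
  Counting Alice, Iris: 2 knight(s) so far. Need -1 more → impossible.
Case 2: Alice is a Knave (lies)
  Then the count is NOT 1.
  If Carol = Knave, count = 1 = 1 → claim would be true, contradicts lie.
  If Carol = Knight, count = 2 ≠ 1 → lie confirmed ✓

Carol is a Knight.

Knight


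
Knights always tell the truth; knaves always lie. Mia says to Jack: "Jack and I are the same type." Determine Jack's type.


Mia says: "Jack and I are the same type."
Case 1: Mia is a Knight (truth-teller)
  Statement is true → they ARE the same → Jack is also a Knight
Case 2: Mia is a Knave (liar)
  Statement is false → they are NOT the same → Jack is a Knight
In both cases, Jack is a Knight.

Knight


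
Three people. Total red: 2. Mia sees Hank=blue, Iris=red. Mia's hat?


Total red = 2, seen red = 1
Own red = 2 - 1 = 1
Mia's hat is red.

red


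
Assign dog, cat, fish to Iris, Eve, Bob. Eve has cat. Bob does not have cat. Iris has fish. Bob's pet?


From clues:
  Eve → cat
  Iris → fish
By elimination, Bob gets the remaining.

dog


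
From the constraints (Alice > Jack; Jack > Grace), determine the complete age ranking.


Constraints: Alice > Jack; Jack > Grace
Method: at each step, the next-highest is the one remaining person who never appears on the smaller side of a constraint between remaining people.
  Step 1: remaining {Grace, Alice, Jack}; on the smaller side: {Grace, Jack} → Alice is next (Alice > Jack).
  Step 2: remaining {Grace, Jack}; on the smaller side: {Grace} → Jack is next (Jack > Grace).
  Step 3: only Grace remains → lowest.
Final ranking (highest to lowest):

Alice > Jack > Grace


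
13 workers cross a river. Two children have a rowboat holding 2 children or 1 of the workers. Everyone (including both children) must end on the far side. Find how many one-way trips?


Per crossing of one of the workers: children→, one←, one of the workers→, one← = 4 trips
13 × 4 = 52, + 1 final children→ = 53
Minimum trips = 53

53


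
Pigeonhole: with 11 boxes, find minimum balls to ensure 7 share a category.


Pigeonhole: to guarantee k in one of n categories, need (k-1)×n + 1.
k = 7, n = 11
Minimum = (7-1) × 11 + 1 = 6 × 11 + 1

67


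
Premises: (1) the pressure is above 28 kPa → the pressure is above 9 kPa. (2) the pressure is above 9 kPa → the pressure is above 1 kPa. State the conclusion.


Hypothetical syllogism: P → Q, Q → R ⊢ P → R
Premise 1: the pressure is above 28 kPa → the pressure is above 9 kPa
Premise 2: the pressure is above 9 kPa → the pressure is above 1 kPa
Chain the implications: the middle term (the pressure is above 9 kPa) links the two.
Conclusion: If the pressure is above 28 kPa, then the pressure is above 1 kPa.

If the pressure is above 28 kPa, then the pressure is above 1 kPa.


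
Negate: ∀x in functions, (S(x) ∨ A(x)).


Original: ∀x (S(x) ∨ A(x))
Rule: ¬∀→∃, ¬∃→∀, negate predicate.
Negation: ∃x (¬S(x) ∧ ¬A(x))

∃x (¬S(x) ∧ ¬A(x))


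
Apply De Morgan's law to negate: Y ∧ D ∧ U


De Morgan's law: ¬(P ∧ Q ∧ R) ≡ ¬P ∨ ¬Q ∨ ¬R
¬(Y ∧ D ∧ U) = ¬Y ∨ ¬D ∨ ¬U

¬Y ∨ ¬D ∨ ¬U


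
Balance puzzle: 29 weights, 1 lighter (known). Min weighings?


Each weighing has 3 outcomes (left heavy / balance / right heavy), so k weighings distinguish at most 3^k cases; splitting into three near-equal groups achieves this.
Need 3^k ≥ 29: 3^3 = 27 < 29 ≤ 3^4 = 81
k = ⌈log₃(29)⌉ = 4

4


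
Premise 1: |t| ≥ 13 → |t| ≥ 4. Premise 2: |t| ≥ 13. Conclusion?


Modus ponens: P → Q, P ⊢ Q
P: |t| ≥ 13
Q: |t| ≥ 4
We have P → Q and P is true.
By modus ponens, Q must be true.

|t| ≥ 4


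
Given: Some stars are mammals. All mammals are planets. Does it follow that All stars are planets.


Premise 1: Some stars are mammals.
Premise 2: All mammals are planets.
Conclusion: All stars are planets.
Fallacy: illicit minor. The minor term (stars) is distributed in the conclusion ('All stars ...') but undistributed in its premise ('Some stars are mammals' doesn't cover all stars).
Only 'Some stars are planets' follows, not 'All'.

Invalid


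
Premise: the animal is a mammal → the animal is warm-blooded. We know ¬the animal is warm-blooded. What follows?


Modus tollens: P → Q, ¬Q ⊢ ¬P
P: the animal is a mammal
Q: the animal is warm-blooded
We have P → Q and Q is false.
By modus tollens, P must be false.

It is not the case that the animal is a mammal


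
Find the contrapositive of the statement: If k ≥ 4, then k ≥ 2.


Original: If k ≥ 4, then k ≥ 2
Contrapositive: If ¬Q, then ¬P
Negate Q: not (k ≥ 2)
Negate P: not (k ≥ 4)

If not (k ≥ 2), then not (k ≥ 4).


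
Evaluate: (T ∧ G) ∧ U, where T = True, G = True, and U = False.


T = True, G = True, U = False
Step 1: T ∧ G = True AND True = True
Step 2: True ∧ U = True AND False = False
AND is true only when ALL operands are true.

False


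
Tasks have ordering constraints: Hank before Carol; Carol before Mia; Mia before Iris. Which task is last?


Constraints: Hank before Carol; Carol before Mia; Mia before Iris
The last task can have nothing scheduled after it, so it must never appear on the left of a 'before'.
Tasks appearing before some other task: Hank, Carol, Mia.
The only task not in that list is Iris → it is last.

Iris


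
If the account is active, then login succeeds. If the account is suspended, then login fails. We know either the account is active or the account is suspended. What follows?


Constructive dilemma: (P → Q) ∧ (R → S), P ∨ R ⊢ Q ∨ S
Premise 1: the account is active → login succeeds
Premise 2: the account is suspended → login fails
Premise 3: the account is active ∨ the account is suspended
Case 1: Assuming the account is active, then by Premise 1, login succeeds.
Case 2: Assuming the account is suspended, then by Premise 2, login fails.
Since one of the account is active or the account is suspended must hold, we get login succeeds or login fails.

Login succeeds or login fails.


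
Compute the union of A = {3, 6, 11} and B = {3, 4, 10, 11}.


A = {3, 6, 11}
B = {3, 4, 10, 11}
Operation: union
All elements combined: 3, 4, 6, 10, 11

{3, 4, 6, 10, 11}


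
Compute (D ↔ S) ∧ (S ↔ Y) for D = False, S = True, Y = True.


D = False, S = True, Y = True
Step 1: D ↔ S is true when D and S have the same value. Result: False
Step 2: S ↔ Y is true when S and Y have the same value. Result: True
Step 3: False ∧ True = False

False


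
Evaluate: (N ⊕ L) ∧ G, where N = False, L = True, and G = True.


N = False, L = True, G = True
Step 1: N ⊕ L = False XOR True = True
Step 2: True ∧ G = True AND True = True
XOR true when exactly one of N,L is true; then AND with G.

True


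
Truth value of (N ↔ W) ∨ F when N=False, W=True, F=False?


N = False, W = True, F = False
Expression: (N ↔ W) ∨ F
Step 1: N ↔ W = (False iff True) (true when values match) = False
Step 2: (False) ∨ F = False OR False = False

False


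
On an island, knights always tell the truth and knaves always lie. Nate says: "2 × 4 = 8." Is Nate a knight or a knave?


Statement: "2 × 4 = 8."
Actual: 2 × 4 = 8
Claimed: 8
Statement is TRUE → Nate tells the truth → Knight

Knight


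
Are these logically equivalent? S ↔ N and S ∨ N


Expression 1: S ↔ N
Expression 2: S ∨ N
Truth table (S N | Expr1 Expr2):
  T T |   T     T
  T F |   F     T   ← differ
  F T |   F     T   ← differ
  F F |   T     F   ← differ
Counterexample: S=T, N=F gives Expr1 = F but Expr2 = T, so the expressions are NOT logically equivalent.

No


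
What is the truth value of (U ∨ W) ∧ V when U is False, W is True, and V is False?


U = False, W = True, V = False
Step 1: U ∨ W = False OR True = True
Step 2: True ∧ V = True AND False = False
OR is true when at least one operand is true; AND requires both.

False


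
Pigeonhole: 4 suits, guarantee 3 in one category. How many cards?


Pigeonhole: to guarantee k in one of n categories, need (k-1)×n + 1.
k = 3, n = 4
Minimum = (3-1) × 4 + 1 = 2 × 4 + 1

9


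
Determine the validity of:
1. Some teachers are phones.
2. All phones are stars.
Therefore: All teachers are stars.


Premise 1: Some teachers are phones.
Premise 2: All phones are stars.
Conclusion: All teachers are stars.
Fallacy: illicit minor. The minor term (teachers) is distributed in the conclusion ('All teachers ...') but undistributed in its premise ('Some teachers are phones' doesn't cover all teachers).
Only 'Some teachers are stars' follows, not 'All'.

Invalid


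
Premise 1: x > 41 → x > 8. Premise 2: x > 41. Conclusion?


Modus ponens: P → Q, P ⊢ Q
P: x > 41
Q: x > 8
We have P → Q and P is true.
By modus ponens, Q must be true.

x > 8


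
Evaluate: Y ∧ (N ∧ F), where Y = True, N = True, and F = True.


Y = True, N = True, F = True
Step 1: N ∧ F = True AND True = True
Step 2: Y ∧ True = True AND True = True
AND is true only when ALL operands are true.

True


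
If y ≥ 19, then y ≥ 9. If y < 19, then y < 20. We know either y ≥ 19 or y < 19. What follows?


Constructive dilemma: (P → Q) ∧ (R → S), P ∨ R ⊢ Q ∨ S
Premise 1: y ≥ 19 → y ≥ 9
Premise 2: y < 19 → y < 20
Premise 3: y ≥ 19 ∨ y < 19
Case 1: Assuming y ≥ 19, then by Premise 1, y ≥ 9.
Case 2: Assuming y < 19, then by Premise 2, y < 20.
Since one of y ≥ 19 or y < 19 must hold, we get y ≥ 9 or y < 20.

y ≥ 9 or y < 20.


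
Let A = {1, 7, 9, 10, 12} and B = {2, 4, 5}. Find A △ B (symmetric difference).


A = {1, 7, 9, 10, 12}
B = {2, 4, 5}
Operation: symmetric difference
In A only: [1, 7, 9, 10, 12], in B only: [2, 4, 5]

{1, 2, 4, 5, 7, 9, 10, 12}


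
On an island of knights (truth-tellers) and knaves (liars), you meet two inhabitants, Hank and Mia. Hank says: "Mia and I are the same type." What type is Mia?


Hank says: "Mia and I are the same type."
Case 1: Hank is a Knight (truth-teller)
  Statement is true → they ARE the same → Mia is also a Knight
Case 2: Hank is a Knave (liar)
  Statement is false → they are NOT the same → Mia is a Knight
In both cases, Mia is a Knight.

Knight


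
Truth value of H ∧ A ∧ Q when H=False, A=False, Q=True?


H = False, A = False, Q = True
Expression: H ∧ A ∧ Q
Step 1: H ∧ A = False AND False = False
Step 2: (False) ∧ Q = False AND True = False

False


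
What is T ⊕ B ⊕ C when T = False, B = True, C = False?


T = False, B = True, C = False
Step 1: T ⊕ B = False XOR True = True
Step 2: True ⊕ C = True XOR False = True
XOR is true when an odd number of operands are true.

True


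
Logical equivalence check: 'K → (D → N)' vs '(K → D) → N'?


Expression 1: K → (D → N)
Expression 2: (K → D) → N
Truth table (K D N | Expr1 Expr2):
  T T T |   T     T
  T T F |   F     F
  T F T |   T     T
  T F F |   T     T
  F T T |   T     T
  F T F |   T     F   ← differ
  F F T |   T     T
  F F F |   T     F   ← differ
Counterexample: K=F, D=T, N=F gives Expr1 = T but Expr2 = F, so the expressions are NOT logically equivalent.

No


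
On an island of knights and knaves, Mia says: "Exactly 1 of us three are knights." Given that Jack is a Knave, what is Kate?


Mia claims exactly 1 knights among Mia, Jack, Kate.
Given: Jack is a Knave.

Case 1: Mia is a Knight (tells truth)
  Then exactly 1 of the three are knights.
  Counting Mia, Jack: 1 knight(s) so far. Need 0 more → Kate = Knave.
Case 2: Mia is a Knave (lies)
  Then the count is NOT 1.
  If Kate = Knight, count = 1 = 1 → claim would be true, contradicts lie.
  If Kate = Knave, count = 0 ≠ 1 → lie confirmed ✓

Kate is a Knave.

Knave


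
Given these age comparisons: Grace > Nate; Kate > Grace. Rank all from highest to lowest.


Constraints: Grace > Nate; Kate > Grace
Method: at each step, the next-highest is the one remaining person who never appears on the smaller side of a constraint between remaining people.
  Step 1: remaining {Kate, Nate, Grace}; on the smaller side: {Nate, Grace} → Kate is next (Kate > Grace).
  Step 2: remaining {Nate, Grace}; on the smaller side: {Nate} → Grace is next (Grace > Nate).
  Step 3: only Nate remains → lowest.
Final ranking (highest to lowest):

Kate > Grace > Nate


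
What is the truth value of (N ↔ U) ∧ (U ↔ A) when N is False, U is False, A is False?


N = False, U = False, A = False
Step 1: N ↔ U is true when N and U have the same value. Result: True
Step 2: U ↔ A is true when U and A have the same value. Result: True
Step 3: True ∧ True = True

True


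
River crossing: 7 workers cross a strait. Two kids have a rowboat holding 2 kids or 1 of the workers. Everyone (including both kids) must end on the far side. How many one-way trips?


Per crossing of one of the workers: kids→, one←, one of the workers→, one← = 4 trips
7 × 4 = 28, + 1 final kids→ = 29
Minimum trips = 29

29


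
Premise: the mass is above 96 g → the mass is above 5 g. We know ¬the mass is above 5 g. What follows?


Modus tollens: P → Q, ¬Q ⊢ ¬P
P: the mass is above 96 g
Q: the mass is above 5 g
We have P → Q and Q is false.
By modus tollens, P must be false.

It is not the case that the mass is above 96 g


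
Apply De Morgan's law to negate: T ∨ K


De Morgan's law: ¬(P ∨ Q) ≡ ¬P ∧ ¬Q
¬(T ∨ K) = ¬T ∧ ¬K

¬T ∧ ¬K


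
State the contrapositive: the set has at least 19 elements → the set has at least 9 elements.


Original: If the set has at least 19 elements, then the set has at least 9 elements
Contrapositive: If ¬Q, then ¬P
Negate Q: not (the set has at least 9 elements)
Negate P: not (the set has at least 19 elements)

If not (the set has at least 9 elements), then not (the set has at least 19 elements).


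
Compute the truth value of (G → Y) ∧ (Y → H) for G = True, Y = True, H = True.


G = True, Y = True, H = True
Step 1: G → Y is false only when G=True and Y=False. Result: True
Step 2: Y → H is false only when Y=True and H=False. Result: True
Step 3: True ∧ True = True

True


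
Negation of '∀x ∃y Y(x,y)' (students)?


Original: ∀x ∃y Y(x,y)
Rule: ¬∀→∃, ¬∃→∀, negate predicate.
Negation: ∃x ∀y ¬Y(x,y)

∃x ∀y ¬Y(x,y)


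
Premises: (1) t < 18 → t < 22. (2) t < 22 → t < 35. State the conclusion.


Hypothetical syllogism: P → Q, Q → R ⊢ P → R
Premise 1: t < 18 → t < 22
Premise 2: t < 22 → t < 35
Chain the implications: the middle term (t < 22) links the two.
Conclusion: If t < 18, then t < 35.

If t < 18, then t < 35.


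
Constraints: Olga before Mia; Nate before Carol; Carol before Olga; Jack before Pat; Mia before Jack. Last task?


Constraints: Olga before Mia; Nate before Carol; Carol before Olga; Jack before Pat; Mia before Jack
The last task can have nothing scheduled after it, so it must never appear on the left of a 'before'.
Tasks appearing before some other task: Olga, Nate, Carol, Jack, Mia.
The only task not in that list is Pat → it is last.

Pat


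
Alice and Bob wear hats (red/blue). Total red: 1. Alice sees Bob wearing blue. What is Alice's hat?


Total red = 1, Bob = blue
Red accounted for: 0
Remaining for Alice: 1
Alice's hat is red.

red


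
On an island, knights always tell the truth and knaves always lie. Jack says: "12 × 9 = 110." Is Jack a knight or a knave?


Statement: "12 × 9 = 110."
Actual: 12 × 9 = 108
Claimed: 110
Statement is FALSE → Jack lies → Knave

Knave


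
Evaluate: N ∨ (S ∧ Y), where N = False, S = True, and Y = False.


N = False, S = True, Y = False
Step 1: S ∧ Y = True AND False = False
Step 2: N ∨ False = False OR False = False
AND evaluated first (higher precedence); then OR applied.

False


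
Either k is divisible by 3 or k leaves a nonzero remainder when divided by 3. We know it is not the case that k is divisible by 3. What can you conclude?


Disjunctive syllogism: P ∨ Q, ¬P ⊢ Q
Disjunction: k is divisible by 3 ∨ k leaves a nonzero remainder when divided by 3
We know it is not the case that k is divisible by 3.
By disjunctive syllogism, the other disjunct must be true.

k leaves a nonzero remainder when divided by 3


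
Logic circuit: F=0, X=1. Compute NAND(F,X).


F AND X = 0
NOT(0) = 1

1


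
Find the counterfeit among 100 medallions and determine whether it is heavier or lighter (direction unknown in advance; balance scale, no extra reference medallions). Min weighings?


Let n = 100. 200 possibilities (n medallions × lighter/heavier); each weighing has 3 outcomes.
Bound for k weighings: say the first weighing puts j medallions on each pan. If it tips, the 2j weighed medallions remain suspects (each with a known direction) and k-1 weighings give 3^(k-1) outcomes; 3^(k-1) is odd, so 2j ≤ 3^(k-1) - 1. If it balances, the n - 2j unweighed medallions remain with direction unknown: 2(n - 2j) ≤ 3^(k-1) - 1 by the same parity argument. Adding, n ≤ (3^(k-1) - 1) + (3^(k-1) - 1)/2 = (3^k - 3)/2, and the classical three-group strategy achieves this (3 medallions in 2 weighings, 12 in 3, 39 in 4, 120 in 5).
So we need the smallest k with (3^k - 3)/2 ≥ 100.
k = 4: (3^4 - 3)/2 = 39 < 100 ✗
k = 5: (3^5 - 3)/2 = 120 ≥ 100 ✓

5


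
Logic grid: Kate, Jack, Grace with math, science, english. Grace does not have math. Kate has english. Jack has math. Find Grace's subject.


From clues:
  Kate → english
  Jack → math
By elimination, Grace gets the remaining.

science


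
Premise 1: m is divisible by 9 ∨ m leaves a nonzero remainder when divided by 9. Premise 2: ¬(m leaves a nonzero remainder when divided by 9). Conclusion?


Disjunctive syllogism: P ∨ Q, ¬P ⊢ Q
Disjunction: m is divisible by 9 ∨ m leaves a nonzero remainder when divided by 9
We know it is not the case that m leaves a nonzero remainder when divided by 9.
By disjunctive syllogism, the other disjunct must be true.

m is divisible by 9


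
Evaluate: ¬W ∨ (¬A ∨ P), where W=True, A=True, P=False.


W = True, A = True, P = False
Expression: ¬W ∨ (¬A ∨ P)
Step 1: ¬A = NOT True = False
Step 2: ¬A ∨ P = False OR False = False
Step 3: ¬W = NOT True = False
Step 4: (False) ∨ (False) = False OR False = False

False
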